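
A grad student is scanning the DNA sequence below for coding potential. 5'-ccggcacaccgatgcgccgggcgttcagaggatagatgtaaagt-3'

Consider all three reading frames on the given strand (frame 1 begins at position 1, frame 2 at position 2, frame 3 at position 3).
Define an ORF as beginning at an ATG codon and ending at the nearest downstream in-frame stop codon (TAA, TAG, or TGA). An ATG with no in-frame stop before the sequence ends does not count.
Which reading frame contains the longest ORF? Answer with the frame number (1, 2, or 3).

Frame 1: CCG GCA CAC CGA TGC GCC GGG CGT TCA GAG GAT AGA TGT AAA — no ATG→stop ORF.
Frame 2: CGG CAC ACC GAT GCG CCG GGC GTT CAG AGG ATA GAT GTA AAG — no ATG→stop ORF.
Frame 3: GGC ACA CCG ATG CGC CGG GCG TTC AGA GGA TAG ATG TAA AGT — ATG at 12, stop TAG at 33 → 24 nt; ATG at 36, stop TAA at 39 → 6 nt.
Longest ORF is 24 nt in frame 3 (positions 12–35).

3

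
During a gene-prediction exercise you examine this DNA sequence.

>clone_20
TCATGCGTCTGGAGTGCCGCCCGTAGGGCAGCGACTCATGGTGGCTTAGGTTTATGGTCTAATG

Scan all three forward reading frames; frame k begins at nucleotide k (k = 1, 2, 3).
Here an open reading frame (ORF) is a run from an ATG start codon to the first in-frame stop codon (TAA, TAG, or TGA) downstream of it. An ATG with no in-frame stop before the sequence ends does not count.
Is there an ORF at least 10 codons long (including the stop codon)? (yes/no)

Frame 1: TCA TGC GTC TGG AGT GCC GCC CGT AGG GCA GCG ACT CAT GGT GGC TTA GGT TTA TGG TCT AAT — no ATG→stop ORF.
Frame 2: CAT GCG TCT GGA GTG CCG CCC GTA GGG CAG CGA CTC ATG GTG GCT TAG GTT TAT GGT CTA ATG — ATG at 38, stop TAG at 47 → 12 nt.
Frame 3: ATG CGT CTG GAG TGC CGC CCG TAG GGC AGC GAC TCA TGG TGG CTT AGG TTT ATG GTC TAA — ATG at 3, stop TAG at 24 → 24 nt; ATG at 54, stop TAA at 60 → 9 nt.
Largest ORF found is 8 codons < 10, so no.

no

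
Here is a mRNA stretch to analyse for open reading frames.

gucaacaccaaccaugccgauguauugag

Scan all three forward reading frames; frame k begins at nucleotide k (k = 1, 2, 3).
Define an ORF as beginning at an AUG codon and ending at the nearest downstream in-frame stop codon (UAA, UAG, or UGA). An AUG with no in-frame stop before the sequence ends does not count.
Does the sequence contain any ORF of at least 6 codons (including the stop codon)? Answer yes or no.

no

Frame 1: GUC AAC ACC AAC CAU GCC GAU GUA UUG — no AUG→stop ORF.
Frame 2: UCA ACA CCA ACC AUG CCG AUG UAU UGA — AUG at 14, stop UGA at 26 → 15 nt; AUG at 20, stop UGA at 26 → 9 nt.
Frame 3: CAA CAC CAA CCA UGC CGA UGU AUU GAG — no AUG→stop ORF.
Largest ORF found is 5 codons < 6, so no.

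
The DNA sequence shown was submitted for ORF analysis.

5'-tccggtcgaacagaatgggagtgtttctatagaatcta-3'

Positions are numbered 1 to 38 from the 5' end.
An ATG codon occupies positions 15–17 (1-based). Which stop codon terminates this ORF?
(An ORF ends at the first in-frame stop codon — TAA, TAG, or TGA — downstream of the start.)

TAG

Codons from position 15: ATG (15–17), GGA (18–20), GTG (21–23), TTT (24–26), CTA (27–29), TAG (30–32).
The first in-frame stop codon is TAG.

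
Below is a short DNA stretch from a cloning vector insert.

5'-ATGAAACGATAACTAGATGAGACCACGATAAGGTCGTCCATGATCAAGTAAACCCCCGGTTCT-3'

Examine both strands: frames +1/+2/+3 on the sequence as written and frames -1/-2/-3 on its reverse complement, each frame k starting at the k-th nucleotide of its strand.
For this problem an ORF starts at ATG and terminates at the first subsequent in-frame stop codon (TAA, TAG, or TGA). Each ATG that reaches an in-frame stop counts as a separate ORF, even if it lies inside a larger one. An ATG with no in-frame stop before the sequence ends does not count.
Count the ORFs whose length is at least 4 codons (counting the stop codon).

3

Reverse complement (5'→3'): AGAACCGGGGGTTTACTTGATCATGGACGACCTTATCGTGGTCTCATCTAGTTATCGTTTCAT
Frame +1: ATG AAA CGA TAA CTA GAT GAG ACC ACG ATA AGG TCG TCC ATG ATC AAG TAA ACC CCC GGT TCT — ATG at 1, stop TAA at 10 → 12 nt; ATG at 40, stop TAA at 49 → 12 nt.
Frame +2: TGA AAC GAT AAC TAG ATG AGA CCA CGA TAA GGT CGT CCA TGA TCA AGT AAA CCC CCG GTT — ATG at 17, stop TAA at 29 → 15 nt.
Frame +3: GAA ACG ATA ACT AGA TGA GAC CAC GAT AAG GTC GTC CAT GAT CAA GTA AAC CCC CGG TTC — no ATG→stop ORF.
Frame -1: AGA ACC GGG GGT TTA CTT GAT CAT GGA CGA CCT TAT CGT GGT CTC ATC TAG TTA TCG TTT CAT — no ATG→stop ORF.
Frame -2: GAA CCG GGG GTT TAC TTG ATC ATG GAC GAC CTT ATC GTG GTC TCA TCT AGT TAT CGT TTC — no ATG→stop ORF.
Frame -3: AAC CGG GGG TTT ACT TGA TCA TGG ACG ACC TTA TCG TGG TCT CAT CTA GTT ATC GTT TCA — no ATG→stop ORF.
ORFs ≥ 4 codons: frame +1 1–12 (4 codons), frame +1 40–51 (4 codons), frame +2 17–31 (5 codons). Count = 3.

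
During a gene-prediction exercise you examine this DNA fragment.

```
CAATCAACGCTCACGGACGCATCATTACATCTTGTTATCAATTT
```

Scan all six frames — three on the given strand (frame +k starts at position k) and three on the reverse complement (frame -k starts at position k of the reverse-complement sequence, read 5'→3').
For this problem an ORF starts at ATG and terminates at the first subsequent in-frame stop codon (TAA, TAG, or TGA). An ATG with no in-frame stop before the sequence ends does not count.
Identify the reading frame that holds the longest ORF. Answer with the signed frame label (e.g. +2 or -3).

Reverse complement (5'→3'): AAATTGATAACAAGATGTAATGATGCGTCCGTGAGCGTTGATTG
Frame +1: CAA TCA ACG CTC ACG GAC GCA TCA TTA CAT CTT GTT ATC AAT — no ATG→stop ORF.
Frame +2: AAT CAA CGC TCA CGG ACG CAT CAT TAC ATC TTG TTA TCA ATT — no ATG→stop ORF.
Frame +3: ATC AAC GCT CAC GGA CGC ATC ATT ACA TCT TGT TAT CAA TTT — no ATG→stop ORF.
Frame -1: AAA TTG ATA ACA AGA TGT AAT GAT GCG TCC GTG AGC GTT GAT — no ATG→stop ORF.
Frame -2: AAT TGA TAA CAA GAT GTA ATG ATG CGT CCG TGA GCG TTG ATT — ATG at 20, stop TGA at 32 → 15 nt; ATG at 23, stop TGA at 32 → 12 nt.
Frame -3: ATT GAT AAC AAG ATG TAA TGA TGC GTC CGT GAG CGT TGA TTG — ATG at 15, stop TAA at 18 → 6 nt.
Longest ORF is 15 nt in frame -2 (positions 20–34).

-2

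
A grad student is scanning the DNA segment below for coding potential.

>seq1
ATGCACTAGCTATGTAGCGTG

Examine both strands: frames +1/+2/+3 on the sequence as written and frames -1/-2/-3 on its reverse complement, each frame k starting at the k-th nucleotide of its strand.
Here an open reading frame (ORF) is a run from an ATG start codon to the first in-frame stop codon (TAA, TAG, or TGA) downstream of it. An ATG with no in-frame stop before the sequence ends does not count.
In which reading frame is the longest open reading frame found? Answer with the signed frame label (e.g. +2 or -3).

+1

Reverse complement (5'→3'): CACGCTACATAGCTAGTGCAT
Frame +1: ATG CAC TAG CTA TGT AGC GTG — ATG at 1, stop TAG at 7 → 9 nt.
Frame +2: TGC ACT AGC TAT GTA GCG — no ATG→stop ORF.
Frame +3: GCA CTA GCT ATG TAG CGT — ATG at 12, stop TAG at 15 → 6 nt.
Frame -1: CAC GCT ACA TAG CTA GTG CAT — no ATG→stop ORF.
Frame -2: ACG CTA CAT AGC TAG TGC — no ATG→stop ORF.
Frame -3: CGC TAC ATA GCT AGT GCA — no ATG→stop ORF.
Longest ORF is 9 nt in frame +1 (positions 1–9).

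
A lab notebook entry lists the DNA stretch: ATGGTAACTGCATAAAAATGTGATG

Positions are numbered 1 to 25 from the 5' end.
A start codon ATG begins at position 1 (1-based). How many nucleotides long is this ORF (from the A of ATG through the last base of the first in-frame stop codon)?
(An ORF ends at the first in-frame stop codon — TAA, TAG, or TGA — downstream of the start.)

Codons from position 1: ATG (1–3), GTA (4–6), ACT (7–9), GCA (10–12), TAA (13–15).
TAA is the first in-frame stop; ORF spans 1–15, 15 nucleotides.

15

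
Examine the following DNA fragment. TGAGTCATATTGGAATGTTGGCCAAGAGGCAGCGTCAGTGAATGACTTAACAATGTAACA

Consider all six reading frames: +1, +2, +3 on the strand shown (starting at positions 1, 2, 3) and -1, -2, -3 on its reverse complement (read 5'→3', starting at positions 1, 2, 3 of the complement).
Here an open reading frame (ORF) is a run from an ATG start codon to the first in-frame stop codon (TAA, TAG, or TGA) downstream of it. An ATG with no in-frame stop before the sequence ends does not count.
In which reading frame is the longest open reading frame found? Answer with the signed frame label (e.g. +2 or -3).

+3

Reverse complement (5'→3'): TGTTACATTGTTAAGTCATTCACTGACGCTGCCTCTTGGCCAACATTCCAATATGACTCA
Frame +1: TGA GTC ATA TTG GAA TGT TGG CCA AGA GGC AGC GTC AGT GAA TGA CTT AAC AAT GTA ACA — no ATG→stop ORF.
Frame +2: GAG TCA TAT TGG AAT GTT GGC CAA GAG GCA GCG TCA GTG AAT GAC TTA ACA ATG TAA — ATG at 53, stop TAA at 56 → 6 nt.
Frame +3: AGT CAT ATT GGA ATG TTG GCC AAG AGG CAG CGT CAG TGA ATG ACT TAA CAA TGT AAC — ATG at 15, stop TGA at 39 → 27 nt; ATG at 42, stop TAA at 48 → 9 nt.
Frame -1: TGT TAC ATT GTT AAG TCA TTC ACT GAC GCT GCC TCT TGG CCA ACA TTC CAA TAT GAC TCA — no ATG→stop ORF.
Frame -2: GTT ACA TTG TTA AGT CAT TCA CTG ACG CTG CCT CTT GGC CAA CAT TCC AAT ATG ACT — no ATG→stop ORF.
Frame -3: TTA CAT TGT TAA GTC ATT CAC TGA CGC TGC CTC TTG GCC AAC ATT CCA ATA TGA CTC — no ATG→stop ORF.
Longest ORF is 27 nt in frame +3 (positions 15–41).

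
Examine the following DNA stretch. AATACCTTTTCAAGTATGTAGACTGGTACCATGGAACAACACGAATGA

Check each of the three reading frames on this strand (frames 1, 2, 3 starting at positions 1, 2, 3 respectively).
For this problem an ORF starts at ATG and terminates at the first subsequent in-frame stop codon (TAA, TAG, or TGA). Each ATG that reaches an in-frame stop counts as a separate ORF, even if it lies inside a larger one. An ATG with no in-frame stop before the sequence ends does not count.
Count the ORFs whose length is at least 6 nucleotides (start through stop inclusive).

Frame 1: AAT ACC TTT TCA AGT ATG TAG ACT GGT ACC ATG GAA CAA CAC GAA TGA — ATG at 16, stop TAG at 19 → 6 nt; ATG at 31, stop TGA at 46 → 18 nt.
Frame 2: ATA CCT TTT CAA GTA TGT AGA CTG GTA CCA TGG AAC AAC ACG AAT — no ATG→stop ORF.
Frame 3: TAC CTT TTC AAG TAT GTA GAC TGG TAC CAT GGA ACA ACA CGA ATG — no ATG→stop ORF.
ORFs ≥ 6 nucleotides: frame 1 16–21 (6 nucleotides), frame 1 31–48 (18 nucleotides). Count = 2.

2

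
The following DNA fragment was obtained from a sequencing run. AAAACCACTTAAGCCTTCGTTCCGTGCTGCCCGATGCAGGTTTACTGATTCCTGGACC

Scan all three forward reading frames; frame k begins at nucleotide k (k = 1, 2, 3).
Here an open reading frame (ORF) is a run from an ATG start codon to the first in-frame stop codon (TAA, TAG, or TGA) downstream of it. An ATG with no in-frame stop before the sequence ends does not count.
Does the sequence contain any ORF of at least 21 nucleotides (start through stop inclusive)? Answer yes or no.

Frame 1: AAA ACC ACT TAA GCC TTC GTT CCG TGC TGC CCG ATG CAG GTT TAC TGA TTC CTG GAC — ATG at 34, stop TGA at 46 → 15 nt.
Frame 2: AAA CCA CTT AAG CCT TCG TTC CGT GCT GCC CGA TGC AGG TTT ACT GAT TCC TGG ACC — no ATG→stop ORF.
Frame 3: AAC CAC TTA AGC CTT CGT TCC GTG CTG CCC GAT GCA GGT TTA CTG ATT CCT GGA — no ATG→stop ORF.
Largest ORF found is 15 nucleotides < 21, so no.

no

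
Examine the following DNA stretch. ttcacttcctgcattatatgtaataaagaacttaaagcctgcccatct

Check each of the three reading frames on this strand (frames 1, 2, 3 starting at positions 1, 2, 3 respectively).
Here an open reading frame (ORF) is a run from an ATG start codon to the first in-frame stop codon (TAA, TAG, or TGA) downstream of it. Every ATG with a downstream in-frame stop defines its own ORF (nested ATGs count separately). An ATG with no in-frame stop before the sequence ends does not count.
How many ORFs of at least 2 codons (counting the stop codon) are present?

Frame 1: TTC ACT TCC TGC ATT ATA TGT AAT AAA GAA CTT AAA GCC TGC CCA TCT — no ATG→stop ORF.
Frame 2: TCA CTT CCT GCA TTA TAT GTA ATA AAG AAC TTA AAG CCT GCC CAT — no ATG→stop ORF.
Frame 3: CAC TTC CTG CAT TAT ATG TAA TAA AGA ACT TAA AGC CTG CCC ATC — ATG at 18, stop TAA at 21 → 6 nt.
ORFs ≥ 2 codons: frame 3 18–23 (2 codons). Count = 1.

1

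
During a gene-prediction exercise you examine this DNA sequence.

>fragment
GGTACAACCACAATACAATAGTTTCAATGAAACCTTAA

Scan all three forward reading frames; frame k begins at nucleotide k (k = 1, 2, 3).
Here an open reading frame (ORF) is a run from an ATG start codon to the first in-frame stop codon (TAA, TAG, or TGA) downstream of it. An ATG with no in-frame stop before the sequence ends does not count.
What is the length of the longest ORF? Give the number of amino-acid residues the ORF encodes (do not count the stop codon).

3

Frame 1: GGT ACA ACC ACA ATA CAA TAG TTT CAA TGA AAC CTT — no ATG→stop ORF.
Frame 2: GTA CAA CCA CAA TAC AAT AGT TTC AAT GAA ACC TTA — no ATG→stop ORF.
Frame 3: TAC AAC CAC AAT ACA ATA GTT TCA ATG AAA CCT TAA — ATG at 27, stop TAA at 36 → 12 nt.
Longest: frame 3, positions 27–38, 12 nt = 4 codons = 3 aa. → 3 amino acids.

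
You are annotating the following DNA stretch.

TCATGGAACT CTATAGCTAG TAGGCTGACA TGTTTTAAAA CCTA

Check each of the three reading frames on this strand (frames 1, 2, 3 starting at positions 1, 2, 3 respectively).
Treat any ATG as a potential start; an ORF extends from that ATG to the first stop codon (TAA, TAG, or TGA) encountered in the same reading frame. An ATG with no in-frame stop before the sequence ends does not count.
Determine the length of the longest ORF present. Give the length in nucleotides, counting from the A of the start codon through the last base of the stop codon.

Frame 1: TCA TGG AAC TCT ATA GCT AGT AGG CTG ACA TGT TTT AAA ACC — no ATG→stop ORF.
Frame 2: CAT GGA ACT CTA TAG CTA GTA GGC TGA CAT GTT TTA AAA CCT — no ATG→stop ORF.
Frame 3: ATG GAA CTC TAT AGC TAG TAG GCT GAC ATG TTT TAA AAC CTA — ATG at 3, stop TAG at 18 → 18 nt; ATG at 30, stop TAA at 36 → 9 nt.
Longest: frame 3, positions 3–20, 18 nt = 6 codons = 5 aa. → 18 nucleotides.

18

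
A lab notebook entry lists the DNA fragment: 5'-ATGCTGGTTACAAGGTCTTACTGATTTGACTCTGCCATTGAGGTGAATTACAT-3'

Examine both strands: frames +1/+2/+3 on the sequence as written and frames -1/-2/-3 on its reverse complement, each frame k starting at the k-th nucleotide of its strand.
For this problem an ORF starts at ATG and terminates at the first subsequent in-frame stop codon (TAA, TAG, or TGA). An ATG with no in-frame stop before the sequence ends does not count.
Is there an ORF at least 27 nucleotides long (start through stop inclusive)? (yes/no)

no

Reverse complement (5'→3'): ATGTAATTCACCTCAATGGCAGAGTCAAATCAGTAAGACCTTGTAACCAGCAT
Frame +1: ATG CTG GTT ACA AGG TCT TAC TGA TTT GAC TCT GCC ATT GAG GTG AAT TAC — ATG at 1, stop TGA at 22 → 24 nt.
Frame +2: TGC TGG TTA CAA GGT CTT ACT GAT TTG ACT CTG CCA TTG AGG TGA ATT ACA — no ATG→stop ORF.
Frame +3: GCT GGT TAC AAG GTC TTA CTG ATT TGA CTC TGC CAT TGA GGT GAA TTA CAT — no ATG→stop ORF.
Frame -1: ATG TAA TTC ACC TCA ATG GCA GAG TCA AAT CAG TAA GAC CTT GTA ACC AGC — ATG at 1, stop TAA at 4 → 6 nt; ATG at 16, stop TAA at 34 → 21 nt.
Frame -2: TGT AAT TCA CCT CAA TGG CAG AGT CAA ATC AGT AAG ACC TTG TAA CCA GCA — no ATG→stop ORF.
Frame -3: GTA ATT CAC CTC AAT GGC AGA GTC AAA TCA GTA AGA CCT TGT AAC CAG CAT — no ATG→stop ORF.
Largest ORF found is 24 nucleotides < 27, so no.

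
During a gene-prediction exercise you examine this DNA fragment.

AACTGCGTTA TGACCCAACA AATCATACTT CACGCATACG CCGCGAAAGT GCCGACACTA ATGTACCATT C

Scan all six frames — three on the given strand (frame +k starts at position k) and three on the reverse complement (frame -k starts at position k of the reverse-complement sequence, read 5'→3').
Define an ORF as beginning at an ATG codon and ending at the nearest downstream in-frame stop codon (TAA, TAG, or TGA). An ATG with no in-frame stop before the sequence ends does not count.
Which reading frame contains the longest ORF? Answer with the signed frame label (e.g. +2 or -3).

Reverse complement (5'→3'): GAATGGTACATTAGTGTCGGCACTTTCGCGGCGTATGCGTGAAGTATGATTTGTTGGGTCATAACGCAGTT
Frame +1: AAC TGC GTT ATG ACC CAA CAA ATC ATA CTT CAC GCA TAC GCC GCG AAA GTG CCG ACA CTA ATG TAC CAT — no ATG→stop ORF.
Frame +2: ACT GCG TTA TGA CCC AAC AAA TCA TAC TTC ACG CAT ACG CCG CGA AAG TGC CGA CAC TAA TGT ACC ATT — no ATG→stop ORF.
Frame +3: CTG CGT TAT GAC CCA ACA AAT CAT ACT TCA CGC ATA CGC CGC GAA AGT GCC GAC ACT AAT GTA CCA TTC — no ATG→stop ORF.
Frame -1: GAA TGG TAC ATT AGT GTC GGC ACT TTC GCG GCG TAT GCG TGA AGT ATG ATT TGT TGG GTC ATA ACG CAG — no ATG→stop ORF.
Frame -2: AAT GGT ACA TTA GTG TCG GCA CTT TCG CGG CGT ATG CGT GAA GTA TGA TTT GTT GGG TCA TAA CGC AGT — ATG at 35, stop TGA at 47 → 15 nt.
Frame -3: ATG GTA CAT TAG TGT CGG CAC TTT CGC GGC GTA TGC GTG AAG TAT GAT TTG TTG GGT CAT AAC GCA GTT — ATG at 3, stop TAG at 12 → 12 nt.
Longest ORF is 15 nt in frame -2 (positions 35–49).

-2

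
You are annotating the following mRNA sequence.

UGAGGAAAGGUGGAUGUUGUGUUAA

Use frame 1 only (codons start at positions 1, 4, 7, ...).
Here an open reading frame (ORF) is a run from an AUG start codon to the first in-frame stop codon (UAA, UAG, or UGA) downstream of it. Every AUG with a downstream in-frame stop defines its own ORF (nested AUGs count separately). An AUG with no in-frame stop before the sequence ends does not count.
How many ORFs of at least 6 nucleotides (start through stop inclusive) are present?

Frame 1: UGA GGA AAG GUG GAU GUU GUG UUA — no AUG→stop ORF.
No ORF reaches 6 nucleotides. Count = 0.

0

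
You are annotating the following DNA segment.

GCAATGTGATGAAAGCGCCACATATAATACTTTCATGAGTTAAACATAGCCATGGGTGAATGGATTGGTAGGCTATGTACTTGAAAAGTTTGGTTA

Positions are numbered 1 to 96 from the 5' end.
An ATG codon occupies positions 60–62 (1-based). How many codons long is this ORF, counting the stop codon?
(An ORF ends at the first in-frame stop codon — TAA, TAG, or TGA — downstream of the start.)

4

Codons from position 60: ATG (60–62), GAT (63–65), TGG (66–68), TAG (69–71).
TAG is the first in-frame stop; that's 4 codons including the stop.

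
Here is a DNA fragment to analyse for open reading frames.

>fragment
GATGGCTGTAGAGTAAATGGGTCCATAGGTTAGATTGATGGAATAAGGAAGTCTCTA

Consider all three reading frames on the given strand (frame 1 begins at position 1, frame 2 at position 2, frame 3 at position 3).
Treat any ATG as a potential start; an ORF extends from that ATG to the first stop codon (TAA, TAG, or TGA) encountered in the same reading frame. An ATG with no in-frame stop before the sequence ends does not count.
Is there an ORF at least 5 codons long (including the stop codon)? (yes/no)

yes

Frame 1: GAT GGC TGT AGA GTA AAT GGG TCC ATA GGT TAG ATT GAT GGA ATA AGG AAG TCT CTA — no ATG→stop ORF.
Frame 2: ATG GCT GTA GAG TAA ATG GGT CCA TAG GTT AGA TTG ATG GAA TAA GGA AGT CTC — ATG at 2, stop TAA at 14 → 15 nt; ATG at 17, stop TAG at 26 → 12 nt; ATG at 38, stop TAA at 44 → 9 nt.
Frame 3: TGG CTG TAG AGT AAA TGG GTC CAT AGG TTA GAT TGA TGG AAT AAG GAA GTC TCT — no ATG→stop ORF.
Frame 2 has an ORF of 5 codons (positions 2–16) ≥ 5, so yes.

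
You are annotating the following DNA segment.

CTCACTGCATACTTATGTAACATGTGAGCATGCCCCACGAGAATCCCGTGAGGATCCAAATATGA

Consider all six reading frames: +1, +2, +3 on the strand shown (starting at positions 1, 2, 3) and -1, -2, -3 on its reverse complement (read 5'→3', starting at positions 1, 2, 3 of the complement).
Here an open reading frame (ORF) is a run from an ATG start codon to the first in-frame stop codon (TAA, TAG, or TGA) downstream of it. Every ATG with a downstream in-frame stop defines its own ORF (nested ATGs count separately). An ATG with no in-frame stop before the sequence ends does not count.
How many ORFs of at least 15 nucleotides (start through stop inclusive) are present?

2

Reverse complement (5'→3'): TCATATTTGGATCCTCACGGGATTCTCGTGGGGCATGCTCACATGTTACATAAGTATGCAGTGAG
Frame +1: CTC ACT GCA TAC TTA TGT AAC ATG TGA GCA TGC CCC ACG AGA ATC CCG TGA GGA TCC AAA TAT — ATG at 22, stop TGA at 25 → 6 nt.
Frame +2: TCA CTG CAT ACT TAT GTA ACA TGT GAG CAT GCC CCA CGA GAA TCC CGT GAG GAT CCA AAT ATG — no ATG→stop ORF.
Frame +3: CAC TGC ATA CTT ATG TAA CAT GTG AGC ATG CCC CAC GAG AAT CCC GTG AGG ATC CAA ATA TGA — ATG at 15, stop TAA at 18 → 6 nt; ATG at 30, stop TGA at 63 → 36 nt.
Frame -1: TCA TAT TTG GAT CCT CAC GGG ATT CTC GTG GGG CAT GCT CAC ATG TTA CAT AAG TAT GCA GTG — no ATG→stop ORF.
Frame -2: CAT ATT TGG ATC CTC ACG GGA TTC TCG TGG GGC ATG CTC ACA TGT TAC ATA AGT ATG CAG TGA — ATG at 35, stop TGA at 62 → 30 nt; ATG at 56, stop TGA at 62 → 9 nt.
Frame -3: ATA TTT GGA TCC TCA CGG GAT TCT CGT GGG GCA TGC TCA CAT GTT ACA TAA GTA TGC AGT GAG — no ATG→stop ORF.
ORFs ≥ 15 nucleotides: frame +3 30–65 (36 nucleotides), frame -2 35–64 (30 nucleotides). Count = 2.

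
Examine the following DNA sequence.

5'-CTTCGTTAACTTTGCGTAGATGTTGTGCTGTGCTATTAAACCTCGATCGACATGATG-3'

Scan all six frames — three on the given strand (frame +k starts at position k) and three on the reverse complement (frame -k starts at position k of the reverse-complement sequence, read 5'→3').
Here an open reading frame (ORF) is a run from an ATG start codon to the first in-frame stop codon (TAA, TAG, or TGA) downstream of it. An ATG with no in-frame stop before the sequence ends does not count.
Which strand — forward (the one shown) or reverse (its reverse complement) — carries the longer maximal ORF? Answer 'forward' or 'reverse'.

forward

Reverse complement (5'→3'): CATCATGTCGATCGAGGTTTAATAGCACAGCACAACATCTACGCAAAGTTAACGAAG
Frame +1: CTT CGT TAA CTT TGC GTA GAT GTT GTG CTG TGC TAT TAA ACC TCG ATC GAC ATG ATG — no ATG→stop ORF.
Frame +2: TTC GTT AAC TTT GCG TAG ATG TTG TGC TGT GCT ATT AAA CCT CGA TCG ACA TGA — ATG at 20, stop TGA at 53 → 36 nt.
Frame +3: TCG TTA ACT TTG CGT AGA TGT TGT GCT GTG CTA TTA AAC CTC GAT CGA CAT GAT — no ATG→stop ORF.
Frame -1: CAT CAT GTC GAT CGA GGT TTA ATA GCA CAG CAC AAC ATC TAC GCA AAG TTA ACG AAG — no ATG→stop ORF.
Frame -2: ATC ATG TCG ATC GAG GTT TAA TAG CAC AGC ACA ACA TCT ACG CAA AGT TAA CGA — ATG at 5, stop TAA at 20 → 18 nt.
Frame -3: TCA TGT CGA TCG AGG TTT AAT AGC ACA GCA CAA CAT CTA CGC AAA GTT AAC GAA — no ATG→stop ORF.
Forward-strand max 36 nt; reverse-strand max 18 nt. The forward strand has the longer ORF.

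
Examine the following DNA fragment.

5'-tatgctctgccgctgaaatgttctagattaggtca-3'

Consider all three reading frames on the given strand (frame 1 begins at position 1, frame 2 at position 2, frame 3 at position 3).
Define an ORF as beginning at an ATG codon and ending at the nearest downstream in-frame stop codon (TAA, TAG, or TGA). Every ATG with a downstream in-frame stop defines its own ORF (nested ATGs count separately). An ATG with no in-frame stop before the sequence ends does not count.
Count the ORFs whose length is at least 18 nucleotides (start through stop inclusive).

0

Frame 1: TAT GCT CTG CCG CTG AAA TGT TCT AGA TTA GGT — no ATG→stop ORF.
Frame 2: ATG CTC TGC CGC TGA AAT GTT CTA GAT TAG GTC — ATG at 2, stop TGA at 14 → 15 nt.
Frame 3: TGC TCT GCC GCT GAA ATG TTC TAG ATT AGG TCA — ATG at 18, stop TAG at 24 → 9 nt.
No ORF reaches 18 nucleotides. Count = 0.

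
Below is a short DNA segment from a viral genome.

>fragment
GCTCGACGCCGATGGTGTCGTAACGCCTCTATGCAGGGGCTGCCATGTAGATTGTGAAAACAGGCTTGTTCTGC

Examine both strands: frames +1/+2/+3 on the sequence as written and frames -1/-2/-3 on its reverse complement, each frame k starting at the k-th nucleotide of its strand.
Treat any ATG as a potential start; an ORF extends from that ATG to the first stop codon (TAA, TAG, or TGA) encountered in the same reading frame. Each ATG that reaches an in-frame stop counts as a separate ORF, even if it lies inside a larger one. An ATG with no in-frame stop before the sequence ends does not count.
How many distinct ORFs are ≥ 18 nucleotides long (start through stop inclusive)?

Reverse complement (5'→3'): GCAGAACAAGCCTGTTTTCACAATCTACATGGCAGCCCCTGCATAGAGGCGTTACGACACCATCGGCGTCGAGC
Frame +1: GCT CGA CGC CGA TGG TGT CGT AAC GCC TCT ATG CAG GGG CTG CCA TGT AGA TTG TGA AAA CAG GCT TGT TCT — ATG at 31, stop TGA at 55 → 27 nt.
Frame +2: CTC GAC GCC GAT GGT GTC GTA ACG CCT CTA TGC AGG GGC TGC CAT GTA GAT TGT GAA AAC AGG CTT GTT CTG — no ATG→stop ORF.
Frame +3: TCG ACG CCG ATG GTG TCG TAA CGC CTC TAT GCA GGG GCT GCC ATG TAG ATT GTG AAA ACA GGC TTG TTC TGC — ATG at 12, stop TAA at 21 → 12 nt; ATG at 45, stop TAG at 48 → 6 nt.
Frame -1: GCA GAA CAA GCC TGT TTT CAC AAT CTA CAT GGC AGC CCC TGC ATA GAG GCG TTA CGA CAC CAT CGG CGT CGA — no ATG→stop ORF.
Frame -2: CAG AAC AAG CCT GTT TTC ACA ATC TAC ATG GCA GCC CCT GCA TAG AGG CGT TAC GAC ACC ATC GGC GTC GAG — ATG at 29, stop TAG at 44 → 18 nt.
Frame -3: AGA ACA AGC CTG TTT TCA CAA TCT ACA TGG CAG CCC CTG CAT AGA GGC GTT ACG ACA CCA TCG GCG TCG AGC — no ATG→stop ORF.
ORFs ≥ 18 nucleotides: frame +1 31–57 (27 nucleotides), frame -2 29–46 (18 nucleotides). Count = 2.

2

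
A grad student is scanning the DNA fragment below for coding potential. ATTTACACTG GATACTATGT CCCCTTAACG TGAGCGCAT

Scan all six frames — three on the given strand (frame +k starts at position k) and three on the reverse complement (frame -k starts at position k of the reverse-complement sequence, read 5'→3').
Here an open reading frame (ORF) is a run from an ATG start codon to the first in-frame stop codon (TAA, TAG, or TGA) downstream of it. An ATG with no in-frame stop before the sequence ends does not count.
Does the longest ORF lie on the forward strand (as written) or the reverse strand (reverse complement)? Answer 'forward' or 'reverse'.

Reverse complement (5'→3'): ATGCGCTCACGTTAAGGGGACATAGTATCCAGTGTAAAT
Frame +1: ATT TAC ACT GGA TAC TAT GTC CCC TTA ACG TGA GCG CAT — no ATG→stop ORF.
Frame +2: TTT ACA CTG GAT ACT ATG TCC CCT TAA CGT GAG CGC — ATG at 17, stop TAA at 26 → 12 nt.
Frame +3: TTA CAC TGG ATA CTA TGT CCC CTT AAC GTG AGC GCA — no ATG→stop ORF.
Frame -1: ATG CGC TCA CGT TAA GGG GAC ATA GTA TCC AGT GTA AAT — ATG at 1, stop TAA at 13 → 15 nt.
Frame -2: TGC GCT CAC GTT AAG GGG ACA TAG TAT CCA GTG TAA — no ATG→stop ORF.
Frame -3: GCG CTC ACG TTA AGG GGA CAT AGT ATC CAG TGT AAA — no ATG→stop ORF.
Forward-strand max 12 nt; reverse-strand max 15 nt. The reverse strand has the longer ORF.

reverse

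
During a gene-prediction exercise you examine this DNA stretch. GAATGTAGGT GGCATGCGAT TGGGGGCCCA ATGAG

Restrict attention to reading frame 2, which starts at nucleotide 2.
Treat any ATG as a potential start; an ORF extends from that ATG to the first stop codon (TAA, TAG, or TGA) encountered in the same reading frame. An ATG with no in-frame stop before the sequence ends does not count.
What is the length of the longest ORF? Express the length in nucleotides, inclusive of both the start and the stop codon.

Frame 2: AAT GTA GGT GGC ATG CGA TTG GGG GCC CAA TGA — ATG at 14, stop TGA at 32 → 21 nt.
Longest: frame 2, positions 14–34, 21 nt = 7 codons = 6 aa. → 21 nucleotides.

21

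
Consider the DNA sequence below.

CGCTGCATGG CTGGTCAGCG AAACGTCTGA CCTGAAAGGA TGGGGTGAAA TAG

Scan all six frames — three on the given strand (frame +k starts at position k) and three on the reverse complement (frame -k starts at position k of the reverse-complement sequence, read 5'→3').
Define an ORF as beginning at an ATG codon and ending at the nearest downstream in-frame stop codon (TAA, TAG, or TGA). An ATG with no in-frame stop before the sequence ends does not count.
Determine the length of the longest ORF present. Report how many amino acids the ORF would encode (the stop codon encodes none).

Reverse complement (5'→3'): CTATTTCACCCCATCCTTTCAGGTCAGACGTTTCGCTGACCAGCCATGCAGCG
Frame +1: CGC TGC ATG GCT GGT CAG CGA AAC GTC TGA CCT GAA AGG ATG GGG TGA AAT — ATG at 7, stop TGA at 28 → 24 nt; ATG at 40, stop TGA at 46 → 9 nt.
Frame +2: GCT GCA TGG CTG GTC AGC GAA ACG TCT GAC CTG AAA GGA TGG GGT GAA ATA — no ATG→stop ORF.
Frame +3: CTG CAT GGC TGG TCA GCG AAA CGT CTG ACC TGA AAG GAT GGG GTG AAA TAG — no ATG→stop ORF.
Frame -1: CTA TTT CAC CCC ATC CTT TCA GGT CAG ACG TTT CGC TGA CCA GCC ATG CAG — no ATG→stop ORF.
Frame -2: TAT TTC ACC CCA TCC TTT CAG GTC AGA CGT TTC GCT GAC CAG CCA TGC AGC — no ATG→stop ORF.
Frame -3: ATT TCA CCC CAT CCT TTC AGG TCA GAC GTT TCG CTG ACC AGC CAT GCA GCG — no ATG→stop ORF.
Longest: frame +1, positions 7–30, 24 nt = 8 codons = 7 aa. → 7 amino acids.

7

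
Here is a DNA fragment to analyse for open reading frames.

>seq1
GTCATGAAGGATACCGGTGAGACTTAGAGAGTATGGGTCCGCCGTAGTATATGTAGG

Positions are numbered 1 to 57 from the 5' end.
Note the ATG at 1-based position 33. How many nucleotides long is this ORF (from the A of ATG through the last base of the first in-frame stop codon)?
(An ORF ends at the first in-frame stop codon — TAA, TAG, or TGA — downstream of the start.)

15

Codons from position 33: ATG (33–35), GGT (36–38), CCG (39–41), CCG (42–44), TAG (45–47).
TAG is the first in-frame stop; ORF spans 33–47, 15 nucleotides.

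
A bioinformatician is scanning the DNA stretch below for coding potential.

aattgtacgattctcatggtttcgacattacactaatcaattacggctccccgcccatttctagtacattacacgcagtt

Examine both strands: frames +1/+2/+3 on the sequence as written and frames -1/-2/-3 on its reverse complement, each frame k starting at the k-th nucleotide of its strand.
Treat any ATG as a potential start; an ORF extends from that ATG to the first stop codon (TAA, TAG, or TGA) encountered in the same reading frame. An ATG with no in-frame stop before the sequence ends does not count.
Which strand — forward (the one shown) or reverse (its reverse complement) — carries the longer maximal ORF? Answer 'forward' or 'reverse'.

forward

Reverse complement (5'→3'): AACTGCGTGTAATGTACTAGAAATGGGCGGGGAGCCGTAATTGATTAGTGTAATGTCGAAACCATGAGAATCGTACAATT
Frame +1: AAT TGT ACG ATT CTC ATG GTT TCG ACA TTA CAC TAA TCA ATT ACG GCT CCC CGC CCA TTT CTA GTA CAT TAC ACG CAG — ATG at 16, stop TAA at 34 → 21 nt.
Frame +2: ATT GTA CGA TTC TCA TGG TTT CGA CAT TAC ACT AAT CAA TTA CGG CTC CCC GCC CAT TTC TAG TAC ATT ACA CGC AGT — no ATG→stop ORF.
Frame +3: TTG TAC GAT TCT CAT GGT TTC GAC ATT ACA CTA ATC AAT TAC GGC TCC CCG CCC ATT TCT AGT ACA TTA CAC GCA GTT — no ATG→stop ORF.
Frame -1: AAC TGC GTG TAA TGT ACT AGA AAT GGG CGG GGA GCC GTA ATT GAT TAG TGT AAT GTC GAA ACC ATG AGA ATC GTA CAA — no ATG→stop ORF.
Frame -2: ACT GCG TGT AAT GTA CTA GAA ATG GGC GGG GAG CCG TAA TTG ATT AGT GTA ATG TCG AAA CCA TGA GAA TCG TAC AAT — ATG at 23, stop TAA at 38 → 18 nt; ATG at 53, stop TGA at 65 → 15 nt.
Frame -3: CTG CGT GTA ATG TAC TAG AAA TGG GCG GGG AGC CGT AAT TGA TTA GTG TAA TGT CGA AAC CAT GAG AAT CGT ACA ATT — ATG at 12, stop TAG at 18 → 9 nt.
Forward-strand max 21 nt; reverse-strand max 18 nt. The forward strand has the longer ORF.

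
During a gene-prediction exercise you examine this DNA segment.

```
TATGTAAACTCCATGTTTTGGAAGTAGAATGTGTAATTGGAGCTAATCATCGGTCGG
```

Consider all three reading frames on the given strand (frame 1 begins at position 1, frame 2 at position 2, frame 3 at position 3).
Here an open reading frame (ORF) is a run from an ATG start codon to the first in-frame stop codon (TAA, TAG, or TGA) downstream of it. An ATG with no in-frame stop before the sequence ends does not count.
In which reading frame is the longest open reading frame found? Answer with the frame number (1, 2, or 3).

2

Frame 1: TAT GTA AAC TCC ATG TTT TGG AAG TAG AAT GTG TAA TTG GAG CTA ATC ATC GGT CGG — ATG at 13, stop TAG at 25 → 15 nt.
Frame 2: ATG TAA ACT CCA TGT TTT GGA AGT AGA ATG TGT AAT TGG AGC TAA TCA TCG GTC — ATG at 2, stop TAA at 5 → 6 nt; ATG at 29, stop TAA at 44 → 18 nt.
Frame 3: TGT AAA CTC CAT GTT TTG GAA GTA GAA TGT GTA ATT GGA GCT AAT CAT CGG TCG — no ATG→stop ORF.
Longest ORF is 18 nt in frame 2 (positions 29–46).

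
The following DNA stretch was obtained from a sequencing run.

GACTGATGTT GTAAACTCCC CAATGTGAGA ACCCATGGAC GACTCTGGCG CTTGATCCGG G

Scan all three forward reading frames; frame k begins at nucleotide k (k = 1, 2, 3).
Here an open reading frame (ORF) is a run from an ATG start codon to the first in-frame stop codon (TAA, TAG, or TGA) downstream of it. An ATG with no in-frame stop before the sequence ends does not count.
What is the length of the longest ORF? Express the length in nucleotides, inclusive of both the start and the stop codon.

Frame 1: GAC TGA TGT TGT AAA CTC CCC AAT GTG AGA ACC CAT GGA CGA CTC TGG CGC TTG ATC CGG — no ATG→stop ORF.
Frame 2: ACT GAT GTT GTA AAC TCC CCA ATG TGA GAA CCC ATG GAC GAC TCT GGC GCT TGA TCC GGG — ATG at 23, stop TGA at 26 → 6 nt; ATG at 35, stop TGA at 53 → 21 nt.
Frame 3: CTG ATG TTG TAA ACT CCC CAA TGT GAG AAC CCA TGG ACG ACT CTG GCG CTT GAT CCG — ATG at 6, stop TAA at 12 → 9 nt.
Longest: frame 2, positions 35–55, 21 nt = 7 codons = 6 aa. → 21 nucleotides.

21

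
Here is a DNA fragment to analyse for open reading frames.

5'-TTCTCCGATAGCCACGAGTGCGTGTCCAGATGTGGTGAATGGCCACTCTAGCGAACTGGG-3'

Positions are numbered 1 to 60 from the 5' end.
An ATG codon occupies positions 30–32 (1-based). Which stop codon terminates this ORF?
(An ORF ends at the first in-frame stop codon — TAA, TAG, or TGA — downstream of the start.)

TGA

Codons from position 30: ATG (30–32), TGG (33–35), TGA (36–38).
The first in-frame stop codon is TGA.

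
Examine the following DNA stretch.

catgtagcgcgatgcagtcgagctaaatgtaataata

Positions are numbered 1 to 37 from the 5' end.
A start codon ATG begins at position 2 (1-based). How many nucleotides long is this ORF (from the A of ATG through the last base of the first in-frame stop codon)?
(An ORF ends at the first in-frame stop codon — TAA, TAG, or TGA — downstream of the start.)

Codons from position 2: ATG (2–4), TAG (5–7).
TAG is the first in-frame stop; ORF spans 2–7, 6 nucleotides.

6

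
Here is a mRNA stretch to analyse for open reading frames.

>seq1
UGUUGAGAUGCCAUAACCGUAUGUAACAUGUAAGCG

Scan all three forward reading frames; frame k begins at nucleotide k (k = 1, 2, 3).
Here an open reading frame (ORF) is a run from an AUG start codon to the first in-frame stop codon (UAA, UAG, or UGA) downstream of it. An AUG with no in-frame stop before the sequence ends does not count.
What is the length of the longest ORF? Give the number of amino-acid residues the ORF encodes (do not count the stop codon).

2

Frame 1: UGU UGA GAU GCC AUA ACC GUA UGU AAC AUG UAA GCG — AUG at 28, stop UAA at 31 → 6 nt.
Frame 2: GUU GAG AUG CCA UAA CCG UAU GUA ACA UGU AAG — AUG at 8, stop UAA at 14 → 9 nt.
Frame 3: UUG AGA UGC CAU AAC CGU AUG UAA CAU GUA AGC — AUG at 21, stop UAA at 24 → 6 nt.
Longest: frame 2, positions 8–16, 9 nt = 3 codons = 2 aa. → 2 amino acids.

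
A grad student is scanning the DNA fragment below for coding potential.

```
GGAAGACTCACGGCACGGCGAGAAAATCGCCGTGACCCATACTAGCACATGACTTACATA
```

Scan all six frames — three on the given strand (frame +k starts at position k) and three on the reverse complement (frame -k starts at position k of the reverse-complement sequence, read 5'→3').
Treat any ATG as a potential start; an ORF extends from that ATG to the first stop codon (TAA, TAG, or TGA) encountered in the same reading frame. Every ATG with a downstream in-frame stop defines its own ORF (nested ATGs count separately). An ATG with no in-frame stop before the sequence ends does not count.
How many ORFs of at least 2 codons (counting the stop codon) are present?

3

Reverse complement (5'→3'): TATGTAAGTCATGTGCTAGTATGGGTCACGGCGATTTTCTCGCCGTGCCGTGAGTCTTCC
Frame +1: GGA AGA CTC ACG GCA CGG CGA GAA AAT CGC CGT GAC CCA TAC TAG CAC ATG ACT TAC ATA — no ATG→stop ORF.
Frame +2: GAA GAC TCA CGG CAC GGC GAG AAA ATC GCC GTG ACC CAT ACT AGC ACA TGA CTT ACA — no ATG→stop ORF.
Frame +3: AAG ACT CAC GGC ACG GCG AGA AAA TCG CCG TGA CCC ATA CTA GCA CAT GAC TTA CAT — no ATG→stop ORF.
Frame -1: TAT GTA AGT CAT GTG CTA GTA TGG GTC ACG GCG ATT TTC TCG CCG TGC CGT GAG TCT TCC — no ATG→stop ORF.
Frame -2: ATG TAA GTC ATG TGC TAG TAT GGG TCA CGG CGA TTT TCT CGC CGT GCC GTG AGT CTT — ATG at 2, stop TAA at 5 → 6 nt; ATG at 11, stop TAG at 17 → 9 nt.
Frame -3: TGT AAG TCA TGT GCT AGT ATG GGT CAC GGC GAT TTT CTC GCC GTG CCG TGA GTC TTC — ATG at 21, stop TGA at 51 → 33 nt.
ORFs ≥ 2 codons: frame -2 2–7 (2 codons), frame -2 11–19 (3 codons), frame -3 21–53 (11 codons). Count = 3.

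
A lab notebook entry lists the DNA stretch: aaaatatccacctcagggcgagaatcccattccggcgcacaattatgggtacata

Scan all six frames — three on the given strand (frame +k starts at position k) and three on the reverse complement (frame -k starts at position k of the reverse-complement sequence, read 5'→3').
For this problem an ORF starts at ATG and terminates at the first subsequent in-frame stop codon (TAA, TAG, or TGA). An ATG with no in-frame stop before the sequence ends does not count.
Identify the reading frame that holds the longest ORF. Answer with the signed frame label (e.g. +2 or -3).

-2

Reverse complement (5'→3'): TATGTACCCATAATTGTGCGCCGGAATGGGATTCTCGCCCTGAGGTGGATATTTT
Frame +1: AAA ATA TCC ACC TCA GGG CGA GAA TCC CAT TCC GGC GCA CAA TTA TGG GTA CAT — no ATG→stop ORF.
Frame +2: AAA TAT CCA CCT CAG GGC GAG AAT CCC ATT CCG GCG CAC AAT TAT GGG TAC ATA — no ATG→stop ORF.
Frame +3: AAT ATC CAC CTC AGG GCG AGA ATC CCA TTC CGG CGC ACA ATT ATG GGT ACA — no ATG→stop ORF.
Frame -1: TAT GTA CCC ATA ATT GTG CGC CGG AAT GGG ATT CTC GCC CTG AGG TGG ATA TTT — no ATG→stop ORF.
Frame -2: ATG TAC CCA TAA TTG TGC GCC GGA ATG GGA TTC TCG CCC TGA GGT GGA TAT TTT — ATG at 2, stop TAA at 11 → 12 nt; ATG at 26, stop TGA at 41 → 18 nt.
Frame -3: TGT ACC CAT AAT TGT GCG CCG GAA TGG GAT TCT CGC CCT GAG GTG GAT ATT — no ATG→stop ORF.
Longest ORF is 18 nt in frame -2 (positions 26–43).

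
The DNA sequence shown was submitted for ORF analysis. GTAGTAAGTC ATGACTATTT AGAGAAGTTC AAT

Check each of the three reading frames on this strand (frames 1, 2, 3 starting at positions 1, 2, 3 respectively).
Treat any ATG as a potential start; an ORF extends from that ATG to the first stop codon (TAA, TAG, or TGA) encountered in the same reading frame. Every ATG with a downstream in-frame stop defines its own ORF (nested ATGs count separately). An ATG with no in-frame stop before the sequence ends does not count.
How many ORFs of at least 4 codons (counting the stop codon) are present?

Frame 1: GTA GTA AGT CAT GAC TAT TTA GAG AAG TTC AAT — no ATG→stop ORF.
Frame 2: TAG TAA GTC ATG ACT ATT TAG AGA AGT TCA — ATG at 11, stop TAG at 20 → 12 nt.
Frame 3: AGT AAG TCA TGA CTA TTT AGA GAA GTT CAA — no ATG→stop ORF.
ORFs ≥ 4 codons: frame 2 11–22 (4 codons). Count = 1.

1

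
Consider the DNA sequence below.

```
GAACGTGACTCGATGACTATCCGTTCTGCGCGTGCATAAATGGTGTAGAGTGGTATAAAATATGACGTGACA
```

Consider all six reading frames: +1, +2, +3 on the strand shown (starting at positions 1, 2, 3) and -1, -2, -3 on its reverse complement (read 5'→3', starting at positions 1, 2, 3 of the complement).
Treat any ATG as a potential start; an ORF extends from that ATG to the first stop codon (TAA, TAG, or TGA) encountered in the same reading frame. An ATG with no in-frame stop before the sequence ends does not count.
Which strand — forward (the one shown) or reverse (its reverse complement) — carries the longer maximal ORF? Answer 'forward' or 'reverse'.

forward

Reverse complement (5'→3'): TGTCACGTCATATTTTATACCACTCTACACCATTTATGCACGCGCAGAACGGATAGTCATCGAGTCACGTTC
Frame +1: GAA CGT GAC TCG ATG ACT ATC CGT TCT GCG CGT GCA TAA ATG GTG TAG AGT GGT ATA AAA TAT GAC GTG ACA — ATG at 13, stop TAA at 37 → 27 nt; ATG at 40, stop TAG at 46 → 9 nt.
Frame +2: AAC GTG ACT CGA TGA CTA TCC GTT CTG CGC GTG CAT AAA TGG TGT AGA GTG GTA TAA AAT ATG ACG TGA — ATG at 62, stop TGA at 68 → 9 nt.
Frame +3: ACG TGA CTC GAT GAC TAT CCG TTC TGC GCG TGC ATA AAT GGT GTA GAG TGG TAT AAA ATA TGA CGT GAC — no ATG→stop ORF.
Frame -1: TGT CAC GTC ATA TTT TAT ACC ACT CTA CAC CAT TTA TGC ACG CGC AGA ACG GAT AGT CAT CGA GTC ACG TTC — no ATG→stop ORF.
Frame -2: GTC ACG TCA TAT TTT ATA CCA CTC TAC ACC ATT TAT GCA CGC GCA GAA CGG ATA GTC ATC GAG TCA CGT — no ATG→stop ORF.
Frame -3: TCA CGT CAT ATT TTA TAC CAC TCT ACA CCA TTT ATG CAC GCG CAG AAC GGA TAG TCA TCG AGT CAC GTT — ATG at 36, stop TAG at 54 → 21 nt.
Forward-strand max 27 nt; reverse-strand max 21 nt. The forward strand has the longer ORF.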